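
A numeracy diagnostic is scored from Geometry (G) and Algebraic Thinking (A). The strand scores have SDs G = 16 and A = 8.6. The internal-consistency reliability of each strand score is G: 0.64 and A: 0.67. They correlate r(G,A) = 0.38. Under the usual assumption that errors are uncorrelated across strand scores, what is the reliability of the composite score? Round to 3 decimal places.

0.732

Var(G+A) = 16² + 8.6² + 2·[16·8.6·0.38] = 329.96 + 104.576 = 434.536.
Under uncorrelated errors the observed covariances equal the true-score covariances, so only the own-variance terms attenuate.
True-score variance = [16²·0.64 + 8.6²·0.67] + 104.576 = 213.393 + 104.576 = 317.969.
Reliability = 317.969 / 434.536 = 0.732.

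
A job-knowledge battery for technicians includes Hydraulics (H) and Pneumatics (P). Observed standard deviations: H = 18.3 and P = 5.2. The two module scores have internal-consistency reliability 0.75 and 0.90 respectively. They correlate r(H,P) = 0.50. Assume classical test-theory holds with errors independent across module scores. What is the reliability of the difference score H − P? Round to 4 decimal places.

0.6760

Var(H−P) = 18.3² + 5.2² − 2·18.3·5.2·0.50 = 361.93 − 95.16 = 266.77.
With uncorrelated errors the cross-covariances are all true-score covariance, so they carry over unchanged; only the diagonal terms shrink to ρᵢσᵢ².
True-score variance = [18.3²·0.75 + 5.2²·0.90] − 95.16 = 275.504 − 95.16 = 180.344.
Reliability = 180.344 / 266.77 = 0.6760.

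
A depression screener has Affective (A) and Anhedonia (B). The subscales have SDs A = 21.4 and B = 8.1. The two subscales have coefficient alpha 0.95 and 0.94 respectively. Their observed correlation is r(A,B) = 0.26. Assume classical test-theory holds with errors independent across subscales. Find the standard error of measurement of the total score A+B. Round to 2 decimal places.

5.18

Var(total) = 523.57 + 90.1368 = 613.707.
True-score variance = 496.735 + 90.1368 = 586.872, so reliability = 0.9563.
Error variance = 613.707 − 586.872 = 26.8346; SEM = √26.8346 = 5.18.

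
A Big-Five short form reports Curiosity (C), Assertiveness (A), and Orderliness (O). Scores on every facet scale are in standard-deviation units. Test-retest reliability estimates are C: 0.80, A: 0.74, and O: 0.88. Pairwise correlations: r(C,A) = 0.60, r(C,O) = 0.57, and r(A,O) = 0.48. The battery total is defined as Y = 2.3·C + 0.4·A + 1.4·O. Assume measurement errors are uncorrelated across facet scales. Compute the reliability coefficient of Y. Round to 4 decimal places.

0.8951

Var(Y) = 2.3² + 0.4² + 1.4² + 2·[0.92·0.60 + 3.22·0.57 + 0.56·0.48] = 7.41 + 5.3124 = 12.7224.
Because errors are independent across components, Cov(Tᵢ,Tⱼ) = Cov(Xᵢ,Xⱼ); the off-diagonal part of the true-score variance is the same as above.
True-score variance = [2.3²·0.80 + 0.4²·0.74 + 1.4²·0.88] + 5.3124 = 6.0752 + 5.3124 = 11.3876.
Reliability = 11.3876 / 12.7224 = 0.8951.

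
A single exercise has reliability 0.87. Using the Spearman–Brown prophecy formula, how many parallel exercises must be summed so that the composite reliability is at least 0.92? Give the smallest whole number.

2

k ≥ ρ*(1−ρ₁)/(ρ₁(1−ρ*)) = 0.92·0.13 / (0.87·0.08) = 1.718.
Smallest integer k = 2.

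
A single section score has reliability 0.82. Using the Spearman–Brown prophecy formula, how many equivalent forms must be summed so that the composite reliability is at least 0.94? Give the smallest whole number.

4

k ≥ ρ*(1−ρ₁)/(ρ₁(1−ρ*)) = 0.94·0.18 / (0.82·0.06) = 3.439.
Smallest integer k = 4.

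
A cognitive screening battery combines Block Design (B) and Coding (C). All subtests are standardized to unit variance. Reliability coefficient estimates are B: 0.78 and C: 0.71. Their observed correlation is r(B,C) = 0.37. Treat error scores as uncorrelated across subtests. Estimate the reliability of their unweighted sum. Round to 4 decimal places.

0.8139

Var(B+C) = 2 + 2·[0.37] = 2 + 0.74 = 2.74.
Under uncorrelated errors the observed covariances equal the true-score covariances, so only the own-variance terms attenuate.
True-score variance = [0.78 + 0.71] + 0.74 = 1.49 + 0.74 = 2.23.
Reliability = 2.23 / 2.74 = 0.8139.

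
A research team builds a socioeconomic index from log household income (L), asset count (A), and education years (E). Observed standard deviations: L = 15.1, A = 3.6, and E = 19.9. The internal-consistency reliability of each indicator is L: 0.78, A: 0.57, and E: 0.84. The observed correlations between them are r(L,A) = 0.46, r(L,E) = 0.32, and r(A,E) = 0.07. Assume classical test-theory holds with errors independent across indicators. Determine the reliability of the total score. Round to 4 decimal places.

0.8661

Var(L+A+E) = 15.1² + 3.6² + 19.9² + 2·[15.1·3.6·0.46 + 15.1·19.9·0.32 + 3.6·19.9·0.07] = 636.98 + 252.354 = 889.334.
With uncorrelated errors the cross-covariances are all true-score covariance, so they carry over unchanged; only the diagonal terms shrink to ρᵢσᵢ².
True-score variance = [15.1²·0.78 + 3.6²·0.57 + 19.9²·0.84] + 252.354 = 517.883 + 252.354 = 770.238.
Reliability = 770.238 / 889.334 = 0.8661.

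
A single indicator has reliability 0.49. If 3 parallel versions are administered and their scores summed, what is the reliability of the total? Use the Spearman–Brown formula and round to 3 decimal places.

ρ_k = kρ / (1 + (k−1)ρ) = 3·0.49 / (1 + 2·0.49) = 1.470 / 1.980 = 0.742.

0.742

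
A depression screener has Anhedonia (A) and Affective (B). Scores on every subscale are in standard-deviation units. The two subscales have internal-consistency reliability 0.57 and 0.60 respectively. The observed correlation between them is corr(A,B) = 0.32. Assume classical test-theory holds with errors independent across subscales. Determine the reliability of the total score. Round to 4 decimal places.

Var(A+B) = 2 + 2·[0.32] = 2 + 0.64 = 2.64.
Because errors are independent across components, Cov(Tᵢ,Tⱼ) = Cov(Xᵢ,Xⱼ); the off-diagonal part of the true-score variance is the same as above.
True-score variance = [0.57 + 0.60] + 0.64 = 1.17 + 0.64 = 1.81.
Reliability = 1.81 / 2.64 = 0.6856.

0.6856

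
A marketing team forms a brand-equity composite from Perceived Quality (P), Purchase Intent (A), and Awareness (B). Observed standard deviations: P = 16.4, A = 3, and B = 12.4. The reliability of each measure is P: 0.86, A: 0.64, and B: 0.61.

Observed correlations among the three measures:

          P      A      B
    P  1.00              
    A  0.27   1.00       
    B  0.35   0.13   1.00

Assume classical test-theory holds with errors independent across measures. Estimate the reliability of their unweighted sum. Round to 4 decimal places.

0.8347

Var(P+A+B) = 16.4² + 3² + 12.4² + 2·[16.4·3·0.27 + 16.4·12.4·0.35 + 3·12.4·0.13] = 431.72 + 178.592 = 610.312.
Because errors are independent across components, Cov(Tᵢ,Tⱼ) = Cov(Xᵢ,Xⱼ); the off-diagonal part of the true-score variance is the same as above.
True-score variance = [16.4²·0.86 + 3²·0.64 + 12.4²·0.61] + 178.592 = 330.859 + 178.592 = 509.451.
Reliability = 509.451 / 610.312 = 0.8347.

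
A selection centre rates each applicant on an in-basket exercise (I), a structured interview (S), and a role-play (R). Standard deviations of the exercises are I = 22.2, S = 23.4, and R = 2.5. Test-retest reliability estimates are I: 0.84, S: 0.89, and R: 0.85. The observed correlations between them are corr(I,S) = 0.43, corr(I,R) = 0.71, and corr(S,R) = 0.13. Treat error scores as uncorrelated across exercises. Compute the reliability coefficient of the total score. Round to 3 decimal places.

0.912

Var(I+S+R) = 22.2² + 23.4² + 2.5² + 2·[22.2·23.4·0.43 + 22.2·2.5·0.71 + 23.4·2.5·0.13] = 1046.65 + 540.773 = 1587.42.
With uncorrelated errors the cross-covariances are all true-score covariance, so they carry over unchanged; only the diagonal terms shrink to ρᵢσᵢ².
True-score variance = [22.2²·0.84 + 23.4²·0.89 + 2.5²·0.85] + 540.773 = 906.626 + 540.773 = 1447.4.
Reliability = 1447.4 / 1587.42 = 0.912.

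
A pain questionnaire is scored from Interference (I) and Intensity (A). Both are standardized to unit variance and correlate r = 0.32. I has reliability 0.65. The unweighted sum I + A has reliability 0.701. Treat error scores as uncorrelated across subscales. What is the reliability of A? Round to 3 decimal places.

0.561

Var(I+A) = 2 + 2·0.32 = 2.640.
True-score variance = ρ_I + ρ_A + 2·0.32, so 0.701 = (0.65 + ρ_A + 0.64) / 2.640.
ρ_A = 0.701·2.640 − 0.65 − 0.64 = 0.561.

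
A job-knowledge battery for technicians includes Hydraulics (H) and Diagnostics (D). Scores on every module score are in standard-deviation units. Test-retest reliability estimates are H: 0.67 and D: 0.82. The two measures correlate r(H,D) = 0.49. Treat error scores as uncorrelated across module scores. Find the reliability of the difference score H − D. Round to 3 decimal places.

0.500

Var(H−D) = 1 + 1 − 2·0.49 = 2 − 0.98 = 1.02.
Because errors are independent across components, Cov(Tᵢ,Tⱼ) = Cov(Xᵢ,Xⱼ); the off-diagonal part of the true-score variance is the same as above.
True-score variance = [0.67 + 0.82] − 0.98 = 1.49 − 0.98 = 0.51.
Reliability = 0.51 / 1.02 = 0.500.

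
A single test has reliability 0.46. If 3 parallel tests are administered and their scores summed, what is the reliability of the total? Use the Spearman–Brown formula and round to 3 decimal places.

ρ_k = kρ / (1 + (k−1)ρ) = 3·0.46 / (1 + 2·0.46) = 1.380 / 1.920 = 0.719.

0.719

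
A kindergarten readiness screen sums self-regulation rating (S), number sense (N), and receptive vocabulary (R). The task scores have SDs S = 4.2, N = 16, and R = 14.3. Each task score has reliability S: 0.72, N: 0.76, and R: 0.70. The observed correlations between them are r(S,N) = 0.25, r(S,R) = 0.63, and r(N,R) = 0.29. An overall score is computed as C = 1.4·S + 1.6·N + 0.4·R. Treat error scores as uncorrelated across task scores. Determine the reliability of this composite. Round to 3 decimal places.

Var(C) = 1.4²·4.2² + 1.6²·16² + 0.4²·14.3² + 2·[2.24·4.2·16·0.25 + 0.56·4.2·14.3·0.63 + 0.64·16·14.3·0.29] = 722.653 + 202.573 = 925.226.
With uncorrelated errors the cross-covariances are all true-score covariance, so they carry over unchanged; only the diagonal terms shrink to ρᵢσᵢ².
True-score variance = [1.4²·4.2²·0.72 + 1.6²·16²·0.76 + 0.4²·14.3²·0.70] + 202.573 = 545.87 + 202.573 = 748.443.
Reliability = 748.443 / 925.226 = 0.809.

0.809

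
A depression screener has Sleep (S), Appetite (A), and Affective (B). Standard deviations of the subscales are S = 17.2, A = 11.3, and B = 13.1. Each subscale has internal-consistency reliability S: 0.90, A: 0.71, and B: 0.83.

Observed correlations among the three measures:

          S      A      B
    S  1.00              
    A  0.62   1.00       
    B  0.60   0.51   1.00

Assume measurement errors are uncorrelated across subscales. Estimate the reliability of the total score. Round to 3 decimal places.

0.924

Var(S+A+B) = 17.2² + 11.3² + 13.1² + 2·[17.2·11.3·0.62 + 17.2·13.1·0.60 + 11.3·13.1·0.51] = 595.14 + 662.381 = 1257.52.
Because errors are independent across components, Cov(Tᵢ,Tⱼ) = Cov(Xᵢ,Xⱼ); the off-diagonal part of the true-score variance is the same as above.
True-score variance = [17.2²·0.90 + 11.3²·0.71 + 13.1²·0.83] + 662.381 = 499.352 + 662.381 = 1161.73.
Reliability = 1161.73 / 1257.52 = 0.924.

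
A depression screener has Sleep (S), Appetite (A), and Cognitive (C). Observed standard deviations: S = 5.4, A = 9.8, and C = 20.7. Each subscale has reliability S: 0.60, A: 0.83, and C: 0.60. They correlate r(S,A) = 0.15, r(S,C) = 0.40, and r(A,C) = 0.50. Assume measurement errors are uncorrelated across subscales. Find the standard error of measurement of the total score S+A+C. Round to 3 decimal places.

14.120

Var(total) = 553.69 + 308.16 = 861.85.
True-score variance = 354.303 + 308.16 = 662.463, so reliability = 0.7687.
Error variance = 861.85 − 662.463 = 199.387; SEM = √199.387 = 14.120.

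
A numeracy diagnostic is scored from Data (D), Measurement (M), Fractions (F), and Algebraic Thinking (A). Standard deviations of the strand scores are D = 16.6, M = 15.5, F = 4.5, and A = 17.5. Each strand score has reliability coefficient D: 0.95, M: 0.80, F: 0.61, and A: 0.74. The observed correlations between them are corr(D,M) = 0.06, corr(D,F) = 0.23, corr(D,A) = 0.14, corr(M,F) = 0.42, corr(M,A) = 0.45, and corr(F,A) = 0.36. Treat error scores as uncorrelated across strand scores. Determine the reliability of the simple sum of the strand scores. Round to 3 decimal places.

0.889

Var(D+M+F+A) = 16.6² + 15.5² + 4.5² + 17.5² + 2·[16.6·15.5·0.06 + 16.6·4.5·0.23 + 16.6·17.5·0.14 + 15.5·4.5·0.42 + 15.5·17.5·0.45 + 4.5·17.5·0.36] = 842.31 + 505.993 = 1348.3.
Because errors are independent across components, Cov(Tᵢ,Tⱼ) = Cov(Xᵢ,Xⱼ); the off-diagonal part of the true-score variance is the same as above.
True-score variance = [16.6²·0.95 + 15.5²·0.80 + 4.5²·0.61 + 17.5²·0.74] + 505.993 = 692.96 + 505.993 = 1198.95.
Reliability = 1198.95 / 1348.3 = 0.889.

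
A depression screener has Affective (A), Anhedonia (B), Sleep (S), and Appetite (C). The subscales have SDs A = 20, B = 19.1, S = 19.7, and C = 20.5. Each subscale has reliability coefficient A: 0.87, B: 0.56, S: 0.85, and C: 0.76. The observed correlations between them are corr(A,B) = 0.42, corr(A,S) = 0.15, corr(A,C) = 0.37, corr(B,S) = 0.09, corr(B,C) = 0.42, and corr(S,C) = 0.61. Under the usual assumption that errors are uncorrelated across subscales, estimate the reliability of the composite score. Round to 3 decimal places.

Var(A+B+S+C) = 20² + 19.1² + 19.7² + 20.5² + 2·[20·19.1·0.42 + 20·19.7·0.15 + 20·20.5·0.37 + 19.1·19.7·0.09 + 19.1·20.5·0.42 + 19.7·20.5·0.61] = 1573.15 + 1631.81 = 3204.96.
Under uncorrelated errors the observed covariances equal the true-score covariances, so only the own-variance terms attenuate.
True-score variance = [20²·0.87 + 19.1²·0.56 + 19.7²·0.85 + 20.5²·0.76] + 1631.81 = 1201.56 + 1631.81 = 2833.37.
Reliability = 2833.37 / 3204.96 = 0.884.

0.884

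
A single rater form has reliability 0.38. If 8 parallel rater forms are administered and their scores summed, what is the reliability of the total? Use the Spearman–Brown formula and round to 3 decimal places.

0.831

ρ_k = kρ / (1 + (k−1)ρ) = 8·0.38 / (1 + 7·0.38) = 3.040 / 3.660 = 0.831.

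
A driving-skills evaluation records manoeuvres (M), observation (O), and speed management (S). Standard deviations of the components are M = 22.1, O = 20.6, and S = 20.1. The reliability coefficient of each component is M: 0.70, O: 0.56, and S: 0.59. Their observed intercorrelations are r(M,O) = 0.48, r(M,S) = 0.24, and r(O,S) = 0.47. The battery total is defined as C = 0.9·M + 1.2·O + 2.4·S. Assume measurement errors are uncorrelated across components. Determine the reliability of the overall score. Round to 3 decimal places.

Var(C) = 0.9²·22.1² + 1.2²·20.6² + 2.4²·20.1² + 2·[1.08·22.1·20.6·0.48 + 2.16·22.1·20.1·0.24 + 2.88·20.6·20.1·0.47] = 3333.79 + 2053.51 = 5387.3.
Under uncorrelated errors the observed covariances equal the true-score covariances, so only the own-variance terms attenuate.
True-score variance = [0.9²·22.1²·0.70 + 1.2²·20.6²·0.56 + 2.4²·20.1²·0.59] + 2053.51 = 1992.12 + 2053.51 = 4045.63.
Reliability = 4045.63 / 5387.3 = 0.751.

0.751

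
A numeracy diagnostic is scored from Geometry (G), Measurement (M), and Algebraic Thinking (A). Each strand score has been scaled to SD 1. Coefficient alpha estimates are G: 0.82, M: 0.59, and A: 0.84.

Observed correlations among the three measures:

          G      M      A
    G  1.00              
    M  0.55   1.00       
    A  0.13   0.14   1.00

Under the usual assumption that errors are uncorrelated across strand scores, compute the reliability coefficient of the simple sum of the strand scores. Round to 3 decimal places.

Var(G+M+A) = 3 + 2·[0.55 + 0.13 + 0.14] = 3 + 1.64 = 4.64.
Because errors are independent across components, Cov(Tᵢ,Tⱼ) = Cov(Xᵢ,Xⱼ); the off-diagonal part of the true-score variance is the same as above.
True-score variance = [0.82 + 0.59 + 0.84] + 1.64 = 2.25 + 1.64 = 3.89.
Reliability = 3.89 / 4.64 = 0.838.

0.838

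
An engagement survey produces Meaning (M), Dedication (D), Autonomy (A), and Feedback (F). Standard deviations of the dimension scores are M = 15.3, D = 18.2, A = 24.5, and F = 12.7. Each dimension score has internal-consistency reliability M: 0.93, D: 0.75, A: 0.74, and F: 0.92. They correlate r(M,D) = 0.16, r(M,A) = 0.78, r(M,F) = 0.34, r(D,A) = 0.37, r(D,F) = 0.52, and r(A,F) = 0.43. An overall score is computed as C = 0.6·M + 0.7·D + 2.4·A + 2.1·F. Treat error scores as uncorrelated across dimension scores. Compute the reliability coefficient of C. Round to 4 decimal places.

0.8701

Var(C) = 0.6²·15.3² + 0.7²·18.2² + 2.4²·24.5² + 2.1²·12.7² + 2·[0.42·15.3·18.2·0.16 + 1.44·15.3·24.5·0.78 + 1.26·15.3·12.7·0.34 + 1.68·18.2·24.5·0.37 + 1.47·18.2·12.7·0.52 + 5.04·24.5·12.7·0.43] = 4415.31 + 3302.33 = 7717.64.
Under uncorrelated errors the observed covariances equal the true-score covariances, so only the own-variance terms attenuate.
True-score variance = [0.6²·15.3²·0.93 + 0.7²·18.2²·0.75 + 2.4²·24.5²·0.74 + 2.1²·12.7²·0.92] + 3302.33 = 3413 + 3302.33 = 6715.33.
Reliability = 6715.33 / 7717.64 = 0.8701.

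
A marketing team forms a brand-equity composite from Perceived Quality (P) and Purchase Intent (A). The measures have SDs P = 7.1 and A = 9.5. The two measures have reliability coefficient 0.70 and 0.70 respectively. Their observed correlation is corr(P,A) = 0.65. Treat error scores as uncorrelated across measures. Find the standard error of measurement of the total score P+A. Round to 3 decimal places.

Var(total) = 140.66 + 87.685 = 228.345.
True-score variance = 98.462 + 87.685 = 186.147, so reliability = 0.8152.
Error variance = 228.345 − 186.147 = 42.198; SEM = √42.198 = 6.496.

6.496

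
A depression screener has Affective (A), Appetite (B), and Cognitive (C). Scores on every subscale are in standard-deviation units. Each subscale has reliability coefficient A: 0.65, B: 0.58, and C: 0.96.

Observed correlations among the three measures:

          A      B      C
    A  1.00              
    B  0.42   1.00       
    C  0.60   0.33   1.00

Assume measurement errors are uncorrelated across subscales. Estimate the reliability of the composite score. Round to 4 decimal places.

Var(A+B+C) = 3 + 2·[0.42 + 0.60 + 0.33] = 3 + 2.7 = 5.7.
Under uncorrelated errors the observed covariances equal the true-score covariances, so only the own-variance terms attenuate.
True-score variance = [0.65 + 0.58 + 0.96] + 2.7 = 2.19 + 2.7 = 4.89.
Reliability = 4.89 / 5.7 = 0.8579.

0.8579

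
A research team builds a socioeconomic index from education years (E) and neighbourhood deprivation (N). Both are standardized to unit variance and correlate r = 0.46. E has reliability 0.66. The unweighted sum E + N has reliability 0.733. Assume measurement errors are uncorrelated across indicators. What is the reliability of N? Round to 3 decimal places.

0.560

Var(E+N) = 2 + 2·0.46 = 2.920.
True-score variance = ρ_E + ρ_N + 2·0.46, so 0.733 = (0.66 + ρ_N + 0.92) / 2.920.
ρ_N = 0.733·2.920 − 0.66 − 0.92 = 0.560.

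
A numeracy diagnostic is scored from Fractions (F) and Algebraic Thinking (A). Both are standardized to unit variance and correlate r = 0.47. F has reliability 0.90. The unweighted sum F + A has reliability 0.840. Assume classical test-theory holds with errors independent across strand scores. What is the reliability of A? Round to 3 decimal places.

0.630

Var(F+A) = 2 + 2·0.47 = 2.940.
True-score variance = ρ_F + ρ_A + 2·0.47, so 0.840 = (0.90 + ρ_A + 0.94) / 2.940.
ρ_A = 0.840·2.940 − 0.90 − 0.94 = 0.630.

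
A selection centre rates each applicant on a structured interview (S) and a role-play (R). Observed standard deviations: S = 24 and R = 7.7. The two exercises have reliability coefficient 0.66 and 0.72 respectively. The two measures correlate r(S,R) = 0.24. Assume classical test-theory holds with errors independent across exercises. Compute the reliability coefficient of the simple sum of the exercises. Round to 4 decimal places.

Var(S+R) = 24² + 7.7² + 2·[24·7.7·0.24] = 635.29 + 88.704 = 723.994.
With uncorrelated errors the cross-covariances are all true-score covariance, so they carry over unchanged; only the diagonal terms shrink to ρᵢσᵢ².
True-score variance = [24²·0.66 + 7.7²·0.72] + 88.704 = 422.849 + 88.704 = 511.553.
Reliability = 511.553 / 723.994 = 0.7066.

0.7066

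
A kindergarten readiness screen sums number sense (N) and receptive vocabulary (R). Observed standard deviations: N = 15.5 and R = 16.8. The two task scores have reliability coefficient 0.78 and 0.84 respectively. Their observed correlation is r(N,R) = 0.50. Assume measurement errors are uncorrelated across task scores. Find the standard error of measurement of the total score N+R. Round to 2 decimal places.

Var(total) = 522.49 + 260.4 = 782.89.
True-score variance = 424.477 + 260.4 = 684.877, so reliability = 0.8748.
Error variance = 782.89 − 684.877 = 98.0134; SEM = √98.0134 = 9.90.

9.90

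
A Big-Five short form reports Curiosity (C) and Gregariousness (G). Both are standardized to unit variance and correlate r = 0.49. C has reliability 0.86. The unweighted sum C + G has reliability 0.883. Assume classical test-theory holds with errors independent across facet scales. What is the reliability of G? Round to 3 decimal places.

Var(C+G) = 2 + 2·0.49 = 2.980.
True-score variance = ρ_C + ρ_G + 2·0.49, so 0.883 = (0.86 + ρ_G + 0.98) / 2.980.
ρ_G = 0.883·2.980 − 0.86 − 0.98 = 0.791.

0.791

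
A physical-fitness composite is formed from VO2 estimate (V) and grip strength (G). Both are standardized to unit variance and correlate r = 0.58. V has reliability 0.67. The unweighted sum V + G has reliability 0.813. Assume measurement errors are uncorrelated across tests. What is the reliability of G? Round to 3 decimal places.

0.739

Var(V+G) = 2 + 2·0.58 = 3.160.
True-score variance = ρ_V + ρ_G + 2·0.58, so 0.813 = (0.67 + ρ_G + 1.16) / 3.160.
ρ_G = 0.813·3.160 − 0.67 − 1.16 = 0.739.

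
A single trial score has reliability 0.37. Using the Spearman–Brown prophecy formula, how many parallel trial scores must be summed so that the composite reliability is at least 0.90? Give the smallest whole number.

16

k ≥ ρ*(1−ρ₁)/(ρ₁(1−ρ*)) = 0.90·0.63 / (0.37·0.10) = 15.324.
Smallest integer k = 16.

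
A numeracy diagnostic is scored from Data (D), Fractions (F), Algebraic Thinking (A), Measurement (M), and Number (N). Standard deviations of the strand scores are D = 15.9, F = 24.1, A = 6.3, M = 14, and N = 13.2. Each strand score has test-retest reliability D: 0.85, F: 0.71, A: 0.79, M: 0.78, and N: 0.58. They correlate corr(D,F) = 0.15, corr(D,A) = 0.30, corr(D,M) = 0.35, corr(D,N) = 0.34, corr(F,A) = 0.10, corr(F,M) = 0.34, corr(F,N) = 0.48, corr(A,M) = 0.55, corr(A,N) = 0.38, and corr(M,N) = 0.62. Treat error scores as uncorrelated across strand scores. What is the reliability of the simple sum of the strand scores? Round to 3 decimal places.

Var(D+F+A+M+N) = 15.9² + 24.1² + 6.3² + 14² + 13.2² + 2·[15.9·24.1·0.15 + 15.9·6.3·0.30 + 15.9·14·0.35 + 15.9·13.2·0.34 + 24.1·6.3·0.10 + 24.1·14·0.34 + 24.1·13.2·0.48 + 6.3·14·0.55 + 6.3·13.2·0.38 + 14·13.2·0.62] = 1243.55 + 1428.16 = 2671.71.
With uncorrelated errors the cross-covariances are all true-score covariance, so they carry over unchanged; only the diagonal terms shrink to ρᵢσᵢ².
True-score variance = [15.9²·0.85 + 24.1²·0.71 + 6.3²·0.79 + 14²·0.78 + 13.2²·0.58] + 1428.16 = 912.558 + 1428.16 = 2340.72.
Reliability = 2340.72 / 2671.71 = 0.876.

0.876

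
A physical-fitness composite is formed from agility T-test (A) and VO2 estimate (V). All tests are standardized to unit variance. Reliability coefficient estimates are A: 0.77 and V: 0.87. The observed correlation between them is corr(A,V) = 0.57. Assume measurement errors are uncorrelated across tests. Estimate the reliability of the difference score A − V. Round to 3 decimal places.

0.581

Var(A−V) = 1 + 1 − 2·0.57 = 2 − 1.14 = 0.86.
Because errors are independent across components, Cov(Tᵢ,Tⱼ) = Cov(Xᵢ,Xⱼ); the off-diagonal part of the true-score variance is the same as above.
True-score variance = [0.77 + 0.87] − 1.14 = 1.64 − 1.14 = 0.5.
Reliability = 0.5 / 0.86 = 0.581.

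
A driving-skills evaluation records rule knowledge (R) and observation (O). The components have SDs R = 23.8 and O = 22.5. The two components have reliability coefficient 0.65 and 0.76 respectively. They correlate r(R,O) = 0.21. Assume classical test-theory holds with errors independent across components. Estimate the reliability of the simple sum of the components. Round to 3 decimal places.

Var(R+O) = 23.8² + 22.5² + 2·[23.8·22.5·0.21] = 1072.69 + 224.91 = 1297.6.
With uncorrelated errors the cross-covariances are all true-score covariance, so they carry over unchanged; only the diagonal terms shrink to ρᵢσᵢ².
True-score variance = [23.8²·0.65 + 22.5²·0.76] + 224.91 = 752.936 + 224.91 = 977.846.
Reliability = 977.846 / 1297.6 = 0.754.

0.754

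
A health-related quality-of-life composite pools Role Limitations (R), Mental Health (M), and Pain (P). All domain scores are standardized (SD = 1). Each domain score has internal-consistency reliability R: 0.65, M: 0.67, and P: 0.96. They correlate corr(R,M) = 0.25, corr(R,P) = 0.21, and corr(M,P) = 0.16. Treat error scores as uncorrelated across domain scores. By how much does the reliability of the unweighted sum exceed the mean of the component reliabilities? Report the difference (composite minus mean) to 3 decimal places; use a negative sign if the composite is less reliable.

Var(sum) = 3 + 1.24 = 4.24; true-score variance = 2.28 + 1.24 = 3.52; composite reliability = 0.8302.
Mean component reliability = 0.7600.
Difference = 0.8302 − 0.7600 = 0.070.

0.070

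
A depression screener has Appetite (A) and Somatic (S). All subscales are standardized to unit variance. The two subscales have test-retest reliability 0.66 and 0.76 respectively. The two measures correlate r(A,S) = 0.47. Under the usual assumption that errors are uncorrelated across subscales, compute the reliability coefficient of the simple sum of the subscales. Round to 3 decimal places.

Var(A+S) = 2 + 2·[0.47] = 2 + 0.94 = 2.94.
With uncorrelated errors the cross-covariances are all true-score covariance, so they carry over unchanged; only the diagonal terms shrink to ρᵢσᵢ².
True-score variance = [0.66 + 0.76] + 0.94 = 1.42 + 0.94 = 2.36.
Reliability = 2.36 / 2.94 = 0.803.

0.803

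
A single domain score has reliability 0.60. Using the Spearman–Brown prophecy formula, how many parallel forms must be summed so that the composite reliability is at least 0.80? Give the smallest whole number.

k ≥ ρ*(1−ρ₁)/(ρ₁(1−ρ*)) = 0.80·0.40 / (0.60·0.20) = 2.667.
Smallest integer k = 3.

3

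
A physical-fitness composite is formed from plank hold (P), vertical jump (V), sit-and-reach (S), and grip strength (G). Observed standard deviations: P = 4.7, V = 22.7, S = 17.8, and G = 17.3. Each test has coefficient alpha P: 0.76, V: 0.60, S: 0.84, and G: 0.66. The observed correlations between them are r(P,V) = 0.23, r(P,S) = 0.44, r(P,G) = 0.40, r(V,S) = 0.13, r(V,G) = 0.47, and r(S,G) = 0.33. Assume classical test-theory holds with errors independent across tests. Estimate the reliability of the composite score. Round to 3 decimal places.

Var(P+V+S+G) = 4.7² + 22.7² + 17.8² + 17.3² + 2·[4.7·22.7·0.23 + 4.7·17.8·0.44 + 4.7·17.3·0.40 + 22.7·17.8·0.13 + 22.7·17.3·0.47 + 17.8·17.3·0.33] = 1153.51 + 865.19 = 2018.7.
With uncorrelated errors the cross-covariances are all true-score covariance, so they carry over unchanged; only the diagonal terms shrink to ρᵢσᵢ².
True-score variance = [4.7²·0.76 + 22.7²·0.60 + 17.8²·0.84 + 17.3²·0.66] + 865.19 = 789.639 + 865.19 = 1654.83.
Reliability = 1654.83 / 2018.7 = 0.820.

0.820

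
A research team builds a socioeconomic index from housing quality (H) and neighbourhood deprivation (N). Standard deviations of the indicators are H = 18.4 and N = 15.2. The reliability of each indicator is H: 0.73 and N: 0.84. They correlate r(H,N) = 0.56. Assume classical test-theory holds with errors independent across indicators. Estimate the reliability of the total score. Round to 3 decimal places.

0.855

Var(H+N) = 18.4² + 15.2² + 2·[18.4·15.2·0.56] = 569.6 + 313.242 = 882.842.
Under uncorrelated errors the observed covariances equal the true-score covariances, so only the own-variance terms attenuate.
True-score variance = [18.4²·0.73 + 15.2²·0.84] + 313.242 = 441.222 + 313.242 = 754.464.
Reliability = 754.464 / 882.842 = 0.855.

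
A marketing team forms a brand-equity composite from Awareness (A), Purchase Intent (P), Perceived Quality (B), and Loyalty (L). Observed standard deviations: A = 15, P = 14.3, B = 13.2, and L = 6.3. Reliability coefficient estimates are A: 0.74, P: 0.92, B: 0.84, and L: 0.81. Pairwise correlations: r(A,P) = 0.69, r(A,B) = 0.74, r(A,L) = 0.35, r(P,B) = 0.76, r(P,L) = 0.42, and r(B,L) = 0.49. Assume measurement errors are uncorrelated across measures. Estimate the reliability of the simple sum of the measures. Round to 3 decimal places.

0.937

Var(A+P+B+L) = 15² + 14.3² + 13.2² + 6.3² + 2·[15·14.3·0.69 + 15·13.2·0.74 + 15·6.3·0.35 + 14.3·13.2·0.76 + 14.3·6.3·0.42 + 13.2·6.3·0.49] = 643.42 + 1099.29 = 1742.71.
Because errors are independent across components, Cov(Tᵢ,Tⱼ) = Cov(Xᵢ,Xⱼ); the off-diagonal part of the true-score variance is the same as above.
True-score variance = [15²·0.74 + 14.3²·0.92 + 13.2²·0.84 + 6.3²·0.81] + 1099.29 = 533.141 + 1099.29 = 1632.43.
Reliability = 1632.43 / 1742.71 = 0.937.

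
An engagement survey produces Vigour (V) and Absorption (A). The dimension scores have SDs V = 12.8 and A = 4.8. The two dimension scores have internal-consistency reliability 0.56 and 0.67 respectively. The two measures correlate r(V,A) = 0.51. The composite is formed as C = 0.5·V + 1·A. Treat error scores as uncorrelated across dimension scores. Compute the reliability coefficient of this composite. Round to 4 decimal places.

Var(C) = 0.5²·12.8² + 4.8² + 2·[0.5·12.8·4.8·0.51] = 64 + 31.3344 = 95.3344.
Under uncorrelated errors the observed covariances equal the true-score covariances, so only the own-variance terms attenuate.
True-score variance = [0.5²·12.8²·0.56 + 4.8²·0.67] + 31.3344 = 38.3744 + 31.3344 = 69.7088.
Reliability = 69.7088 / 95.3344 = 0.7312.

0.7312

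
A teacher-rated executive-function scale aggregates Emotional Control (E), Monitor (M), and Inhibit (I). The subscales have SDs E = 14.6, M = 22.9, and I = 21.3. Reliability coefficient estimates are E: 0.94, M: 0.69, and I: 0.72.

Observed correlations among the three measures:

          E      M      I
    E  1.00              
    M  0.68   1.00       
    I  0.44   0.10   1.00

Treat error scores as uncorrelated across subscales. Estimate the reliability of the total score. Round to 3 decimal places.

Var(E+M+I) = 14.6² + 22.9² + 21.3² + 2·[14.6·22.9·0.68 + 14.6·21.3·0.44 + 22.9·21.3·0.10] = 1191.26 + 825.919 = 2017.18.
With uncorrelated errors the cross-covariances are all true-score covariance, so they carry over unchanged; only the diagonal terms shrink to ρᵢσᵢ².
True-score variance = [14.6²·0.94 + 22.9²·0.69 + 21.3²·0.72] + 825.919 = 888.87 + 825.919 = 1714.79.
Reliability = 1714.79 / 2017.18 = 0.850.

0.850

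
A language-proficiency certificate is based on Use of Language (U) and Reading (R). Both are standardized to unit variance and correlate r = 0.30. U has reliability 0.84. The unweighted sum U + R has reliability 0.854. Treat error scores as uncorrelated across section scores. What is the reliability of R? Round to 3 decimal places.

Var(U+R) = 2 + 2·0.30 = 2.600.
True-score variance = ρ_U + ρ_R + 2·0.30, so 0.854 = (0.84 + ρ_R + 0.60) / 2.600.
ρ_R = 0.854·2.600 − 0.84 − 0.60 = 0.780.

0.780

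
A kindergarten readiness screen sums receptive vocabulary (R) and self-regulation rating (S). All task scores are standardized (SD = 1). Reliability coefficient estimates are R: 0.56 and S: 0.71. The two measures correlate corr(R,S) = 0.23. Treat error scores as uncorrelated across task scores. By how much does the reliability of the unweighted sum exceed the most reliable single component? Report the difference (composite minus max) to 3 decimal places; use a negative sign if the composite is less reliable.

Var(sum) = 2 + 0.46 = 2.46; true-score variance = 1.27 + 0.46 = 1.73; composite reliability = 0.7033.
Max component reliability = 0.7100.
Difference = 0.7033 − 0.7100 = -0.007.

-0.007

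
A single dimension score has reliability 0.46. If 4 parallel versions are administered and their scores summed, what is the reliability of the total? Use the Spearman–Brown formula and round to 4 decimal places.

0.7731

ρ_k = kρ / (1 + (k−1)ρ) = 4·0.46 / (1 + 3·0.46) = 1.840 / 2.380 = 0.7731.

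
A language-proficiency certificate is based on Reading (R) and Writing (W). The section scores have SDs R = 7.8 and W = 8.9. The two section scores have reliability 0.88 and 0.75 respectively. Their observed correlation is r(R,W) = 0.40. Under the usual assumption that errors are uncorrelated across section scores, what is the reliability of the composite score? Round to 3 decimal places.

0.861

Var(R+W) = 7.8² + 8.9² + 2·[7.8·8.9·0.40] = 140.05 + 55.536 = 195.586.
Under uncorrelated errors the observed covariances equal the true-score covariances, so only the own-variance terms attenuate.
True-score variance = [7.8²·0.88 + 8.9²·0.75] + 55.536 = 112.947 + 55.536 = 168.483.
Reliability = 168.483 / 195.586 = 0.861.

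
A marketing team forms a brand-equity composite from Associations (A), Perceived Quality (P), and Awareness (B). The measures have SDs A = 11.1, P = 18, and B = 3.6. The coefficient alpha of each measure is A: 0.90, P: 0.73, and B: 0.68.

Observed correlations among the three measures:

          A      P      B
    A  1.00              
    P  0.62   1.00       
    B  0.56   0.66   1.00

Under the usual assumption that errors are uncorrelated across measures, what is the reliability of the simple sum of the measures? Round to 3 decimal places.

0.876

Var(A+P+B) = 11.1² + 18² + 3.6² + 2·[11.1·18·0.62 + 11.1·3.6·0.56 + 18·3.6·0.66] = 460.17 + 378.043 = 838.213.
Under uncorrelated errors the observed covariances equal the true-score covariances, so only the own-variance terms attenuate.
True-score variance = [11.1²·0.90 + 18²·0.73 + 3.6²·0.68] + 378.043 = 356.222 + 378.043 = 734.265.
Reliability = 734.265 / 838.213 = 0.876.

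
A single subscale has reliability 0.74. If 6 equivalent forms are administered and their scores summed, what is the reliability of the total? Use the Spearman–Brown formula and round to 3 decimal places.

0.945

ρ_k = kρ / (1 + (k−1)ρ) = 6·0.74 / (1 + 5·0.74) = 4.440 / 4.700 = 0.945.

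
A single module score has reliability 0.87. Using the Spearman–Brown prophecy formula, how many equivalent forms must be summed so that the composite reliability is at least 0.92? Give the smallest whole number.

2

k ≥ ρ*(1−ρ₁)/(ρ₁(1−ρ*)) = 0.92·0.13 / (0.87·0.08) = 1.718.
Smallest integer k = 2.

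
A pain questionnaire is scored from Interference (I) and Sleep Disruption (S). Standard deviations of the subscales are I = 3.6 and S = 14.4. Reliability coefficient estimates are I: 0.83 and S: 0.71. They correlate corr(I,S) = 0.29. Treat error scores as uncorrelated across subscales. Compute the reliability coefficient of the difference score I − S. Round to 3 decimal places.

Var(I−S) = 3.6² + 14.4² − 2·3.6·14.4·0.29 = 220.32 − 30.0672 = 190.253.
Because errors are independent across components, Cov(Tᵢ,Tⱼ) = Cov(Xᵢ,Xⱼ); the off-diagonal part of the true-score variance is the same as above.
True-score variance = [3.6²·0.83 + 14.4²·0.71] − 30.0672 = 157.982 − 30.0672 = 127.915.
Reliability = 127.915 / 190.253 = 0.672.

0.672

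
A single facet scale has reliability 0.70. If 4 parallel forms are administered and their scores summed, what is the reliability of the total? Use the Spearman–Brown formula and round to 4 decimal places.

ρ_k = kρ / (1 + (k−1)ρ) = 4·0.70 / (1 + 3·0.70) = 2.800 / 3.100 = 0.9032.

0.9032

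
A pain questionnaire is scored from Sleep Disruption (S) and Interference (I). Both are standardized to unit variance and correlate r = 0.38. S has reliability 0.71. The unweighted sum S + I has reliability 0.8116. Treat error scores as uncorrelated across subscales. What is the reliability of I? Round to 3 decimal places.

0.770

Var(S+I) = 2 + 2·0.38 = 2.760.
True-score variance = ρ_S + ρ_I + 2·0.38, so 0.8116 = (0.71 + ρ_I + 0.76) / 2.760.
ρ_I = 0.8116·2.760 − 0.71 − 0.76 = 0.770.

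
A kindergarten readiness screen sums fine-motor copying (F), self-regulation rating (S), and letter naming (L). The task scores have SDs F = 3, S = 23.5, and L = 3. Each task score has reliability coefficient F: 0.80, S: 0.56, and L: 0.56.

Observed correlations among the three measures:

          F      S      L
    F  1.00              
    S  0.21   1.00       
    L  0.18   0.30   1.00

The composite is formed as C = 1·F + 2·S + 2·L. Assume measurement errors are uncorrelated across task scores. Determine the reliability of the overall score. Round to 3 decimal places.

0.602

Var(C) = 3² + 2²·23.5² + 2²·3² + 2·[2·3·23.5·0.21 + 2·3·3·0.18 + 4·23.5·3·0.30] = 2254 + 234.9 = 2488.9.
Because errors are independent across components, Cov(Tᵢ,Tⱼ) = Cov(Xᵢ,Xⱼ); the off-diagonal part of the true-score variance is the same as above.
True-score variance = [3²·0.80 + 2²·23.5²·0.56 + 2²·3²·0.56] + 234.9 = 1264.4 + 234.9 = 1499.3.
Reliability = 1499.3 / 2488.9 = 0.602.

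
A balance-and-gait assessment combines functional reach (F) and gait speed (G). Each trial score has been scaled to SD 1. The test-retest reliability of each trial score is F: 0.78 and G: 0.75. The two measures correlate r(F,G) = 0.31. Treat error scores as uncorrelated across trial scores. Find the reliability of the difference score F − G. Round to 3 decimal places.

0.659

Var(F−G) = 1 + 1 − 2·0.31 = 2 − 0.62 = 1.38.
Because errors are independent across components, Cov(Tᵢ,Tⱼ) = Cov(Xᵢ,Xⱼ); the off-diagonal part of the true-score variance is the same as above.
True-score variance = [0.78 + 0.75] − 0.62 = 1.53 − 0.62 = 0.91.
Reliability = 0.91 / 1.38 = 0.659.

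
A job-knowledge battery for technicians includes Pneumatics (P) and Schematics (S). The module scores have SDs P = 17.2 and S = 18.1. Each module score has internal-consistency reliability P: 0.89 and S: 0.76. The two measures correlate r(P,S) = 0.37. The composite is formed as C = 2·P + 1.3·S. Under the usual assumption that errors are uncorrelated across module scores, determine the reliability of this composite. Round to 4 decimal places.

Var(C) = 2²·17.2² + 1.3²·18.1² + 2·[2.6·17.2·18.1·0.37] = 1737.02 + 598.98 = 2336.
With uncorrelated errors the cross-covariances are all true-score covariance, so they carry over unchanged; only the diagonal terms shrink to ρᵢσᵢ².
True-score variance = [2²·17.2²·0.89 + 1.3²·18.1²·0.76] + 598.98 = 1473.97 + 598.98 = 2072.95.
Reliability = 2072.95 / 2336 = 0.8874.

0.8874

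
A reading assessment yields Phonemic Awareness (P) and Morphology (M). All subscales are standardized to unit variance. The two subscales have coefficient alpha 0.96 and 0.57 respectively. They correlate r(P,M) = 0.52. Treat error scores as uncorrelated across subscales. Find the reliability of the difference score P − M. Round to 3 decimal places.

0.510

Var(P−M) = 1 + 1 − 2·0.52 = 2 − 1.04 = 0.96.
Under uncorrelated errors the observed covariances equal the true-score covariances, so only the own-variance terms attenuate.
True-score variance = [0.96 + 0.57] − 1.04 = 1.53 − 1.04 = 0.49.
Reliability = 0.49 / 0.96 = 0.510.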